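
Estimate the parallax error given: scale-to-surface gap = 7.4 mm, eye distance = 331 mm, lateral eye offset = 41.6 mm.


error = h * offset / d
= 7.4 * 41.6 / 331
= 0.9300

0.9300


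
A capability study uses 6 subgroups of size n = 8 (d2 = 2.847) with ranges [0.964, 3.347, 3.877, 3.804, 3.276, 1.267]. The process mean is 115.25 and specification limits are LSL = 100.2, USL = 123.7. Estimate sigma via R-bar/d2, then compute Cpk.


R_bar = (0.964 + 3.347 + 3.877 + 3.804 + 3.276 + 1.267) / 6 = 2.7558333
sigma = R_bar / d2 = 2.7558333 / 2.847 = 0.96797798
Cp = (USL - LSL)/(6*sigma) = (123.7 - 100.2)/(6*0.96797798) = 4.0462
Cpu = (123.7 - 115.25)/(3*0.96797798) = 2.9098
Cpl = (115.25 - 100.2)/(3*0.96797798) = 5.1826
Cpk = min(Cpu, Cpl) = 2.9098

2.9098


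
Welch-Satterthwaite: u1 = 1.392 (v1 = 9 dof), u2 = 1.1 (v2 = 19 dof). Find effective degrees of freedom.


uc = sqrt(u1^2 + u2^2) = sqrt(1.392^2 + 1.1^2) = 1.7741657
v_eff = uc^4 / (u1^4/v1 + u2^4/v2)
= 1.7741657^4 / (1.392^4/9 + 1.1^4/19)
= 9.9077882 / 0.4942292
v_eff = 20.0470

20.0470


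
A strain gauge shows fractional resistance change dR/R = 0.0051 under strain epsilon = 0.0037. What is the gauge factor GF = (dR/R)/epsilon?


GF = (dR/R) / epsilon
= 0.0051 / 0.0037
= 1.3784

1.3784


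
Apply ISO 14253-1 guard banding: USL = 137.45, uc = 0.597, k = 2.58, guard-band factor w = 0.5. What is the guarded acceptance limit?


U = k * uc = 2.58 * 0.597 = 1.54026
guard band g = w * U = 0.5 * 1.54026 = 0.77013
AL = USL - g = 137.45 - 0.77013
AL = 136.6799

136.6799


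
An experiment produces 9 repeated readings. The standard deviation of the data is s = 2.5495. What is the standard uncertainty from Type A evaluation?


u_A = s / sqrt(n)
u_A = 2.5495 / sqrt(9)
u_A = 2.5495 / 3
u_A = 0.8498

0.8498


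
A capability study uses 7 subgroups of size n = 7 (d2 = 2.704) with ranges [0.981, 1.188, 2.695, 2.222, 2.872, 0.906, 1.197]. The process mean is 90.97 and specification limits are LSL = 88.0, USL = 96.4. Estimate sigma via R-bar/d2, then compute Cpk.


R_bar = (0.981 + 1.188 + 2.695 + 2.222 + 2.872 + 0.906 + 1.197) / 7 = 1.723
sigma = R_bar / d2 = 1.723 / 2.704 = 0.63720414
Cp = (USL - LSL)/(6*sigma) = (96.4 - 88.0)/(6*0.63720414) = 2.1971
Cpu = (96.4 - 90.97)/(3*0.63720414) = 2.8405
Cpl = (90.97 - 88.0)/(3*0.63720414) = 1.5537
Cpk = min(Cpu, Cpl) = 1.5537

1.5537


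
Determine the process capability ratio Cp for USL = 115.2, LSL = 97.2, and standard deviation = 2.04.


Cp = (USL - LSL) / (6 * sigma)
= (115.2 - 97.2) / (6 * 2.04)
= 18.0000 / 12.2400
= 1.4706

1.4706


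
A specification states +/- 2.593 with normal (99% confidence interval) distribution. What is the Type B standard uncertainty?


u_B = half_width / 2.576
u_B = 2.593 / 2.576
u_B = 1.0066

1.0066


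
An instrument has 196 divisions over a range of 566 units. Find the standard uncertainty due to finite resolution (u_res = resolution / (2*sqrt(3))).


resolution = range / divisions
resolution = 566 / 196 = 2.8877551
u_res = resolution / (2*sqrt(3))
u_res = 2.8877551 / 3.4641016
u_res = 0.8336

0.8336


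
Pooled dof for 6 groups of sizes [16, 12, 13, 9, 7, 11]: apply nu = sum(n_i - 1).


nu = sum_i (n_i - 1)
nu = ((16 - 1) + (12 - 1) + (13 - 1) + (9 - 1) + (7 - 1) + (11 - 1))
nu = 15 + 11 + 12 + 8 + 6 + 10
nu = 62

62


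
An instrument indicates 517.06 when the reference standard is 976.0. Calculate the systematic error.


Systematic error = measured - true
= 517.06 - 976.0
= -458.9400

-458.9400


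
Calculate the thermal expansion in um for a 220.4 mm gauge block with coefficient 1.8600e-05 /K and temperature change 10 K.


dL = L * alpha * dT
= 220.4 * 1.8600e-05 * 10
= 0.0409944 mm
dL_um = 0.0409944 * 1000 = 40.9944 um

40.9944


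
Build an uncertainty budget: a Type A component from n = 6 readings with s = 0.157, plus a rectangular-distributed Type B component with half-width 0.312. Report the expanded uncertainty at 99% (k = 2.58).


u_A = s / sqrt(n) = 0.157 / sqrt(6) = 0.064094982
u_B = half_width / sqrt(3) = 0.312 / sqrt(3) = 0.18013328
uc = sqrt(u_A^2 + u_B^2) = sqrt(0.064094982^2 + 0.18013328^2) = 0.19119667
U = k * uc = 2.58 * 0.19119667
U = 0.4933

0.4933


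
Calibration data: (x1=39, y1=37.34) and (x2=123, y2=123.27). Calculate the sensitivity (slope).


slope = (y2 - y1) / (x2 - x1)
= (123.27 - 37.34) / (123 - 39)
= 85.9300 / 84
= 1.0230

1.0230


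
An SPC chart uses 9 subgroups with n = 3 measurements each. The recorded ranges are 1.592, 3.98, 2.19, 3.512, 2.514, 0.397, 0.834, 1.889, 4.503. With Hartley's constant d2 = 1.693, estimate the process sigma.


R_bar = (1.592 + 3.98 + 2.19 + 3.512 + 2.514 + 0.397 + 0.834 + 1.889 + 4.503) / 9
R_bar = 21.411 / 9 = 2.379
sigma_hat = R_bar / d2 = 2.379 / 1.693 = 1.4052

1.4052


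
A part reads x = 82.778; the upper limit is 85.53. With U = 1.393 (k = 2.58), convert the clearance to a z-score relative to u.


u = U / k = 1.393 / 2.58 = 0.53992248
margin = |USL - x| = |85.53 - 82.778| = 2.752
z = margin / u = 2.752 / 0.53992248
z = 5.0970

5.0970


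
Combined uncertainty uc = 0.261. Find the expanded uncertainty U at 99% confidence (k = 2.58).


U = k * uc
U = 2.58 * 0.261
U = 0.6734

0.6734


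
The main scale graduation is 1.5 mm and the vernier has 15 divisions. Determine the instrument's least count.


LC = MSD / n_div
= 1.5 / 15
= 0.1000

0.1000


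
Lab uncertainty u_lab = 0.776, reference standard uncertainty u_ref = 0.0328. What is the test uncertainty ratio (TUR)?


TUR = u_lab / u_ref
= 0.776 / 0.0328
= 23.6585

23.6585


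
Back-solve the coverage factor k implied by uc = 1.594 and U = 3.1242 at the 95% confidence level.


k = U / uc
k = 3.1242 / 1.594
k = 1.96

1.96


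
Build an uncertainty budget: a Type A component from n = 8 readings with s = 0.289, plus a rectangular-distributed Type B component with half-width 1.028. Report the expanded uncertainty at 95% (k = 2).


u_A = s / sqrt(n) = 0.289 / sqrt(8) = 0.10217693
u_B = half_width / sqrt(3) = 1.028 / sqrt(3) = 0.59351608
uc = sqrt(u_A^2 + u_B^2) = sqrt(0.10217693^2 + 0.59351608^2) = 0.60224701
U = k * uc = 2 * 0.60224701
U = 1.2045

1.2045


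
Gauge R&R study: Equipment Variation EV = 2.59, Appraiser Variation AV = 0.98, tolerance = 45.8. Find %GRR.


GRR = sqrt(EV^2 + AV^2) = sqrt(2.59^2 + 0.98^2) = 2.7692057
%GRR = GRR / tol * 100 = 2.7692057 / 45.8 * 100
%GRR = 6.0463

6.0463


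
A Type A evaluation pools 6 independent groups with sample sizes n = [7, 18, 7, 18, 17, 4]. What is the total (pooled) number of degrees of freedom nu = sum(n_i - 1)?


nu = sum_i (n_i - 1)
nu = ((7 - 1) + (18 - 1) + (7 - 1) + (18 - 1) + (17 - 1) + (4 - 1))
nu = 6 + 17 + 6 + 17 + 16 + 3
nu = 65

65


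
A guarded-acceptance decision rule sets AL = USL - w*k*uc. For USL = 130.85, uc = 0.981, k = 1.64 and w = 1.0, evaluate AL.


U = k * uc = 1.64 * 0.981 = 1.60884
guard band g = w * U = 1.0 * 1.60884 = 1.60884
AL = USL - g = 130.85 - 1.60884
AL = 129.2412

129.2412


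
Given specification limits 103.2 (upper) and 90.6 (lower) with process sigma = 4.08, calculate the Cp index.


Cp = (USL - LSL) / (6 * sigma)
= (103.2 - 90.6) / (6 * 4.08)
= 12.6000 / 24.4800
= 0.5147

0.5147


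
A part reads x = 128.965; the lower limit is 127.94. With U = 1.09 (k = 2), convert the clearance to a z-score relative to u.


u = U / k = 1.09 / 2 = 0.545
margin = |LSL - x| = |127.94 - 128.965| = 1.025
z = margin / u = 1.025 / 0.545
z = 1.8807

1.8807


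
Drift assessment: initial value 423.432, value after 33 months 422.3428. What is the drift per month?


rate = (v2 - v1) / months
= (422.3428 - 423.432) / 33
= -1.0892 / 33
= -0.0330

-0.0330


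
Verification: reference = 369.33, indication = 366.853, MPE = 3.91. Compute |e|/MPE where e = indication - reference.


e = indication - reference = 366.853 - 369.33 = -2.4770
|e| = 2.4770
ratio = |e| / MPE = 2.4770 / 3.91
ratio = 0.6335

0.6335


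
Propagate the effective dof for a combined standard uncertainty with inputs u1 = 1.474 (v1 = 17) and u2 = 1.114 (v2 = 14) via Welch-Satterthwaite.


uc = sqrt(u1^2 + u2^2) = sqrt(1.474^2 + 1.114^2) = 1.8476125
v_eff = uc^4 / (u1^4/v1 + u2^4/v2)
= 1.8476125^4 / (1.474^4/17 + 1.114^4/14)
= 11.653156 / 0.38768278
v_eff = 30.0585

30.0585


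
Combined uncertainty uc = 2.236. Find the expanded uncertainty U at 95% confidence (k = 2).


U = k * uc
U = 2 * 2.236
U = 4.4720

4.4720


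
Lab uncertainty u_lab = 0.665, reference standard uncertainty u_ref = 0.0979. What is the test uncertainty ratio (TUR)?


TUR = u_lab / u_ref
= 0.665 / 0.0979
= 6.7926

6.7926


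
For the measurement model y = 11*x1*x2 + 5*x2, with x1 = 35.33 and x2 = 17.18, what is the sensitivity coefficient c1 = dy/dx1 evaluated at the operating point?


y = 11*x1*x2 + 5*x2
dy/dx1 = 11*x2
Evaluate at x2 = 17.18: c1 = 11 * 17.18
c1 = 188.9800

188.9800


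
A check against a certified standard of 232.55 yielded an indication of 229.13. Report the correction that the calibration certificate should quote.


Correction = standard - reading
= 232.55 - 229.13
= 3.4200

3.4200


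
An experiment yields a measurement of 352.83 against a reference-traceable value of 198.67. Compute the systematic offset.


Systematic error = measured - true
= 352.83 - 198.67
= 154.1600

154.1600


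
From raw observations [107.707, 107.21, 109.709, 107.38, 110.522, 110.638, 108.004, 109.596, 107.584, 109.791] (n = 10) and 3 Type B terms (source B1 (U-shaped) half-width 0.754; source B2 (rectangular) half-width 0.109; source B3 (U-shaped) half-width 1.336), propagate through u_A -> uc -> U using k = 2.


mean = (107.707 + 107.21 + 109.709 + 107.38 + 110.522 + 110.638 + 108.004 + 109.596 + 107.584 + 109.791) / 10 = 108.8141
s = sqrt(sum((x - mean)^2)/(n-1)) = 1.3595317
u_A = s / sqrt(n) = 1.3595317 / sqrt(10) = 0.42992167
u_B1 = 0.754 / sqrt(2) = 0.53315851
u_B2 = 0.109 / sqrt(3) = 0.062931179
u_B3 = 1.336 / sqrt(2) = 0.94469466
uc = sqrt(0.42992167^2 + 0.53315851^2 + 0.062931179^2 + 0.94469466^2) = 1.1685457
U = k * uc = 2 * 1.1685457
U = 2.3371

2.3371


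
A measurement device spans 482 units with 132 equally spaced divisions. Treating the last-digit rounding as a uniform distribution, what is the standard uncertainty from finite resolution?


resolution = range / divisions
resolution = 482 / 132 = 3.6515152
u_res = resolution / (2*sqrt(3))
u_res = 3.6515152 / 3.4641016
u_res = 1.0541

1.0541


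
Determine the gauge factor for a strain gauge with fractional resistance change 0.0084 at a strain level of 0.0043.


GF = (dR/R) / epsilon
= 0.0084 / 0.0043
= 1.9535

1.9535


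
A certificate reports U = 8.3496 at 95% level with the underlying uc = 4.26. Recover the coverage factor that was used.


k = U / uc
k = 8.3496 / 4.26
k = 1.96

1.96


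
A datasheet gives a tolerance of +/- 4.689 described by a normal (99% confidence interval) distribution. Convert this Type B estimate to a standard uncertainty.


u_B = half_width / 2.576
u_B = 4.689 / 2.576
u_B = 1.8203

1.8203


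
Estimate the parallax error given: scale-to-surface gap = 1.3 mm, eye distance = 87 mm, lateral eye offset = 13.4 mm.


error = h * offset / d
= 1.3 * 13.4 / 87
= 0.2002

0.2002


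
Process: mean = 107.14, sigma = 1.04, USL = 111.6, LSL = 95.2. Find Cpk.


Cpu = (USL - mean) / (3*sigma) = (111.6 - 107.14) / (3*1.04) = 1.4295
Cpl = (mean - LSL) / (3*sigma) = (107.14 - 95.2) / (3*1.04) = 3.8269
Cpk = min(Cpu, Cpl) = 1.4295

1.4295


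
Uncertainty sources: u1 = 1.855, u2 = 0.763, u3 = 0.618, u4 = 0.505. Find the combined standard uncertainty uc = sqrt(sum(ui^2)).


uc = sqrt(1.855^2 + 0.763^2 + 0.618^2 + 0.505^2)
uc = sqrt(4.660143)
uc = 2.1587

2.1587


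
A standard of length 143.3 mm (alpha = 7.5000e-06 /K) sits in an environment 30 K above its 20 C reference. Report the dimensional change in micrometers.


dL = L * alpha * dT
= 143.3 * 7.5000e-06 * 30
= 0.0322425 mm
dL_um = 0.0322425 * 1000 = 32.2425 um

32.2425


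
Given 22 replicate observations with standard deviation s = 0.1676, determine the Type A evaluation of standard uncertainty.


u_A = s / sqrt(n)
u_A = 0.1676 / sqrt(22)
u_A = 0.1676 / 4.6904158
u_A = 0.0357

0.0357


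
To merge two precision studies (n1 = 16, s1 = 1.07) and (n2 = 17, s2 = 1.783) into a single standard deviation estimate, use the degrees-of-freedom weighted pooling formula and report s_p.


s_p = sqrt(((n1-1)*s1^2 + (n2-1)*s2^2) / (n1+n2-2))
numerator = (16-1)*1.07^2 + (17-1)*1.783^2 = 17.1735 + 50.865424 = 68.038924
denominator = 16 + 17 - 2 = 31
s_p^2 = 68.038924 / 31 = 2.194804
s_p = sqrt(2.194804) = 1.4815

1.4815


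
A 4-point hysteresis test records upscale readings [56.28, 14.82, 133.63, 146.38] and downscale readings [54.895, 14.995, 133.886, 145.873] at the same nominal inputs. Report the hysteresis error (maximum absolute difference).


|56.28 - 54.895| = 1.3850
|14.82 - 14.995| = 0.1750
|133.63 - 133.886| = 0.2560
|146.38 - 145.873| = 0.5070
hysteresis = max(diffs) = 1.3850

1.3850


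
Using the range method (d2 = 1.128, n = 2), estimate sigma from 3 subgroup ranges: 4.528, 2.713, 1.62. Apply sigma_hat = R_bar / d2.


R_bar = (4.528 + 2.713 + 1.62) / 3
R_bar = 8.861 / 3 = 2.9536667
sigma_hat = R_bar / d2 = 2.9536667 / 1.128 = 2.6185

2.6185


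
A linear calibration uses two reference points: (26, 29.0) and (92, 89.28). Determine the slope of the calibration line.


slope = (y2 - y1) / (x2 - x1)
= (89.28 - 29.0) / (92 - 26)
= 60.2800 / 66
= 0.9133

0.9133


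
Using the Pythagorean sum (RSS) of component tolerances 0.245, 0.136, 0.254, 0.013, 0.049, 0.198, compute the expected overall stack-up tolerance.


RSS = sqrt(0.245^2 + 0.136^2 + 0.254^2 + 0.013^2 + 0.049^2 + 0.198^2)
= sqrt(0.184811)
= 0.4299

0.4299


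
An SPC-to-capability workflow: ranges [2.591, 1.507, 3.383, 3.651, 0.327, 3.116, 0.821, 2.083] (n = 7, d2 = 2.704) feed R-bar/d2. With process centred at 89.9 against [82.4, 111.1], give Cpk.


R_bar = (2.591 + 1.507 + 3.383 + 3.651 + 0.327 + 3.116 + 0.821 + 2.083) / 8 = 2.184875
sigma = R_bar / d2 = 2.184875 / 2.704 = 0.8080159
Cp = (USL - LSL)/(6*sigma) = (111.1 - 82.4)/(6*0.8080159) = 5.9199
Cpu = (111.1 - 89.9)/(3*0.8080159) = 8.7457
Cpl = (89.9 - 82.4)/(3*0.8080159) = 3.0940
Cpk = min(Cpu, Cpl) = 3.0940

3.0940


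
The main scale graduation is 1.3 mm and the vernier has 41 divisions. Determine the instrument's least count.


LC = MSD / n_div
= 1.3 / 41
= 0.0317

0.0317


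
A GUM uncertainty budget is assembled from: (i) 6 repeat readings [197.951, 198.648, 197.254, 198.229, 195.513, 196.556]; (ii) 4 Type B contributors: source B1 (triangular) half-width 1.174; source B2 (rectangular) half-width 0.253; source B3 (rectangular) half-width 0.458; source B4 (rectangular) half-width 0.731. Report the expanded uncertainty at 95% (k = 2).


mean = (197.951 + 198.648 + 197.254 + 198.229 + 195.513 + 196.556) / 6 = 197.3585
s = sqrt(sum((x - mean)^2)/(n-1)) = 1.1689682
u_A = s / sqrt(n) = 1.1689682 / sqrt(6) = 0.47722927
u_B1 = 1.174 / sqrt(6) = 0.47928349
u_B2 = 0.253 / sqrt(3) = 0.14606962
u_B3 = 0.458 / sqrt(3) = 0.26442642
u_B4 = 0.731 / sqrt(3) = 0.42204305
uc = sqrt(0.47722927^2 + 0.47928349^2 + 0.14606962^2 + 0.26442642^2 + 0.42204305^2) = 0.8525482
U = k * uc = 2 * 0.8525482
U = 1.7051

1.7051


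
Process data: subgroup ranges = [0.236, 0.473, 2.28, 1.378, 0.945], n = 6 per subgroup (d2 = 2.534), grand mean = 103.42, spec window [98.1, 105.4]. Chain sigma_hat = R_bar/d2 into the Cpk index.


R_bar = (0.236 + 0.473 + 2.28 + 1.378 + 0.945) / 5 = 1.0624
sigma = R_bar / d2 = 1.0624 / 2.534 = 0.41925809
Cp = (USL - LSL)/(6*sigma) = (105.4 - 98.1)/(6*0.41925809) = 2.9020
Cpu = (105.4 - 103.42)/(3*0.41925809) = 1.5742
Cpl = (103.42 - 98.1)/(3*0.41925809) = 4.2297
Cpk = min(Cpu, Cpl) = 1.5742

1.5742


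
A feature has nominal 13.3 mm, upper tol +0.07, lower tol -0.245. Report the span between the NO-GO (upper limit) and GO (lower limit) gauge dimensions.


GO = nominal - lower_tol (smallest hole = maximum material condition)
GO = 13.3 - 0.245 = 13.055
NO-GO = nominal + upper_tol (largest hole = least material condition)
NO-GO = 13.3 + 0.07 = 13.37
spread = NO-GO - GO = 13.37 - 13.055 = 0.3150

0.3150


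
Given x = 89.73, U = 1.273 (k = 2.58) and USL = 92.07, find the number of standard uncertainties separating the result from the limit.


u = U / k = 1.273 / 2.58 = 0.49341085
margin = |USL - x| = |92.07 - 89.73| = 2.34
z = margin / u = 2.34 / 0.49341085
z = 4.7425

4.7425


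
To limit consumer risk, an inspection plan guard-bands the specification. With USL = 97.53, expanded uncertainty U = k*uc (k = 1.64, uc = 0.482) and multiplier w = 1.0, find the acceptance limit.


U = k * uc = 1.64 * 0.482 = 0.79048
guard band g = w * U = 1.0 * 0.79048 = 0.79048
AL = USL - g = 97.53 - 0.79048
AL = 96.7395

96.7395


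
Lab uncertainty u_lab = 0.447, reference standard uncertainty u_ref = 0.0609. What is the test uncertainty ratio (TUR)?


TUR = u_lab / u_ref
= 0.447 / 0.0609
= 7.3399

7.3399


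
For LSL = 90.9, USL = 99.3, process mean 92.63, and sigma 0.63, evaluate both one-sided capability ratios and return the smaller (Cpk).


Cpu = (USL - mean) / (3*sigma) = (99.3 - 92.63) / (3*0.63) = 3.5291
Cpl = (mean - LSL) / (3*sigma) = (92.63 - 90.9) / (3*0.63) = 0.9153
Cpk = min(Cpu, Cpl) = 0.9153

0.9153


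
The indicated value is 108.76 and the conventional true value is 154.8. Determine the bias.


Systematic error = measured - true
= 108.76 - 154.8
= -46.0400

-46.0400


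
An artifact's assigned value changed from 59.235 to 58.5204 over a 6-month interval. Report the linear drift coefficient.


rate = (v2 - v1) / months
= (58.5204 - 59.235) / 6
= -0.7146 / 6
= -0.1191

-0.1191


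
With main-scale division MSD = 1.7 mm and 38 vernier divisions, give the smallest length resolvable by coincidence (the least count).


LC = MSD / n_div
= 1.7 / 38
= 0.0447

0.0447


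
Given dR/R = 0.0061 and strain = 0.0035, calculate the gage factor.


GF = (dR/R) / epsilon
= 0.0061 / 0.0035
= 1.7429

1.7429


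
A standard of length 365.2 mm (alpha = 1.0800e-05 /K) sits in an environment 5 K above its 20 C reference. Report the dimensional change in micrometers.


dL = L * alpha * dT
= 365.2 * 1.0800e-05 * 5
= 0.0197208 mm
dL_um = 0.0197208 * 1000 = 19.7208 um

19.7208


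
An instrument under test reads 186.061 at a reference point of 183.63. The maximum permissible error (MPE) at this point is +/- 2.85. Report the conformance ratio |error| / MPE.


e = indication - reference = 186.061 - 183.63 = 2.4310
|e| = 2.4310
ratio = |e| / MPE = 2.4310 / 2.85
ratio = 0.8530

0.8530


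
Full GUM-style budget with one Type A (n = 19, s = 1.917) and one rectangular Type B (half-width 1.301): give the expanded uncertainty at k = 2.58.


u_A = s / sqrt(n) = 1.917 / sqrt(19) = 0.43978996
u_B = half_width / sqrt(3) = 1.301 / sqrt(3) = 0.7511327
uc = sqrt(u_A^2 + u_B^2) = sqrt(0.43978996^2 + 0.7511327^2) = 0.87041113
U = k * uc = 2.58 * 0.87041113
U = 2.2457

2.2457


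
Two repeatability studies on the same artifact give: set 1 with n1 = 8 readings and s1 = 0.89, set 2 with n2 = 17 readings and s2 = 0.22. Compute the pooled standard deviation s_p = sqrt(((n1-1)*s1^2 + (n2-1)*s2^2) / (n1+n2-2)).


s_p = sqrt(((n1-1)*s1^2 + (n2-1)*s2^2) / (n1+n2-2))
numerator = (8-1)*0.89^2 + (17-1)*0.22^2 = 5.5447 + 0.7744 = 6.3191
denominator = 8 + 17 - 2 = 23
s_p^2 = 6.3191 / 23 = 0.27474348
s_p = sqrt(0.27474348) = 0.5242

0.5242


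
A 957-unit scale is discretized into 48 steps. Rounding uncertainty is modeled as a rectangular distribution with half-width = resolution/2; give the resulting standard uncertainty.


resolution = range / divisions
resolution = 957 / 48 = 19.9375
u_res = resolution / (2*sqrt(3))
u_res = 19.9375 / 3.4641016
u_res = 5.7555

5.7555


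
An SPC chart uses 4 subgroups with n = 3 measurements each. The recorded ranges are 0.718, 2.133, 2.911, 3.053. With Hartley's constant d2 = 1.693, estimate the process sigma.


R_bar = (0.718 + 2.133 + 2.911 + 3.053) / 4
R_bar = 8.815 / 4 = 2.20375
sigma_hat = R_bar / d2 = 2.20375 / 1.693 = 1.3017

1.3017


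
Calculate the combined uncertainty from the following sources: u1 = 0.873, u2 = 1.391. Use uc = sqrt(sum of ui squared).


uc = sqrt(0.873^2 + 1.391^2)
uc = sqrt(2.69701)
uc = 1.6423

1.6423


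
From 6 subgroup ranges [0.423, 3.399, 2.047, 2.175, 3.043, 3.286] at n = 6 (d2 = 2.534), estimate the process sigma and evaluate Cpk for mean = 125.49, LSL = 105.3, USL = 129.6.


R_bar = (0.423 + 3.399 + 2.047 + 2.175 + 3.043 + 3.286) / 6 = 2.3955
sigma = R_bar / d2 = 2.3955 / 2.534 = 0.94534333
Cp = (USL - LSL)/(6*sigma) = (129.6 - 105.3)/(6*0.94534333) = 4.2842
Cpu = (129.6 - 125.49)/(3*0.94534333) = 1.4492
Cpl = (125.49 - 105.3)/(3*0.94534333) = 7.1191
Cpk = min(Cpu, Cpl) = 1.4492

1.4492


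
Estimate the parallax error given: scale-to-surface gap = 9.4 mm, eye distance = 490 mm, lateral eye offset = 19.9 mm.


error = h * offset / d
= 9.4 * 19.9 / 490
= 0.3818

0.3818


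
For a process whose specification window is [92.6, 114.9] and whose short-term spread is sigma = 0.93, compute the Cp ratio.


Cp = (USL - LSL) / (6 * sigma)
= (114.9 - 92.6) / (6 * 0.93)
= 22.3000 / 5.5800
= 3.9964

3.9964


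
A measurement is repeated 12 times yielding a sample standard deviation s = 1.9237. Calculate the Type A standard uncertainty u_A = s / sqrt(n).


u_A = s / sqrt(n)
u_A = 1.9237 / sqrt(12)
u_A = 1.9237 / 3.4641016
u_A = 0.5553

0.5553


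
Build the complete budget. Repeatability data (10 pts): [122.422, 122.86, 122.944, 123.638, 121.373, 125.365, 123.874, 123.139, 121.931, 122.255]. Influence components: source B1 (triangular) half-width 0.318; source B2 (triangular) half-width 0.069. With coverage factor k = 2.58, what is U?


mean = (122.422 + 122.86 + 122.944 + 123.638 + 121.373 + 125.365 + 123.874 + 123.139 + 121.931 + 122.255) / 10 = 122.9801
s = sqrt(sum((x - mean)^2)/(n-1)) = 1.129466
u_A = s / sqrt(n) = 1.129466 / sqrt(10) = 0.35716851
u_B1 = 0.318 / sqrt(6) = 0.12982296
u_B2 = 0.069 / sqrt(6) = 0.028169132
uc = sqrt(0.35716851^2 + 0.12982296^2 + 0.028169132^2) = 0.38107328
U = k * uc = 2.58 * 0.38107328
U = 0.9832

0.9832


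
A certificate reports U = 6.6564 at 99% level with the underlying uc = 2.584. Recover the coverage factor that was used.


k = U / uc
k = 6.6564 / 2.584
k = 2.576

2.576


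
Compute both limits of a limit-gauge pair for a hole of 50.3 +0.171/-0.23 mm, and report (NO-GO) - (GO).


GO = nominal - lower_tol (smallest hole = maximum material condition)
GO = 50.3 - 0.23 = 50.07
NO-GO = nominal + upper_tol (largest hole = least material condition)
NO-GO = 50.3 + 0.171 = 50.471
spread = NO-GO - GO = 50.471 - 50.07 = 0.4010

0.4010


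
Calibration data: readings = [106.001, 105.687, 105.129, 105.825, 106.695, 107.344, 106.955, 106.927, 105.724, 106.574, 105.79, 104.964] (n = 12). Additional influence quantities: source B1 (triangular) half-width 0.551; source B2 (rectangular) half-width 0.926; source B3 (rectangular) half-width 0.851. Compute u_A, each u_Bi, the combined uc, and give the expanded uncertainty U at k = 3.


mean = (106.001 + 105.687 + 105.129 + 105.825 + 106.695 + 107.344 + 106.955 + 106.927 + 105.724 + 106.574 + 105.79 + 104.964) / 12 = 106.1345833
s = sqrt(sum((x - mean)^2)/(n-1)) = 0.75399825
u_A = s / sqrt(n) = 0.75399825 / sqrt(12) = 0.21766055
u_B1 = 0.551 / sqrt(6) = 0.22494481
u_B2 = 0.926 / sqrt(3) = 0.53462635
u_B3 = 0.851 / sqrt(3) = 0.49132508
uc = sqrt(0.21766055^2 + 0.22494481^2 + 0.53462635^2 + 0.49132508^2) = 0.79069713
U = k * uc = 3 * 0.79069713
U = 2.3721

2.3721


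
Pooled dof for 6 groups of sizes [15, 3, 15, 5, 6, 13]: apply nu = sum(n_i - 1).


nu = sum_i (n_i - 1)
nu = ((15 - 1) + (3 - 1) + (15 - 1) + (5 - 1) + (6 - 1) + (13 - 1))
nu = 14 + 2 + 14 + 4 + 5 + 12
nu = 51

51


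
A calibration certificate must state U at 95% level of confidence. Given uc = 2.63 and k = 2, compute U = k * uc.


U = k * uc
U = 2 * 2.63
U = 5.2600

5.2600


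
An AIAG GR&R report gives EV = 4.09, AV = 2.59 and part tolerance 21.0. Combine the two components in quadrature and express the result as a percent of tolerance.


GRR = sqrt(EV^2 + AV^2) = sqrt(4.09^2 + 2.59^2) = 4.8410949
%GRR = GRR / tol * 100 = 4.8410949 / 21.0 * 100
%GRR = 23.0528

23.0528


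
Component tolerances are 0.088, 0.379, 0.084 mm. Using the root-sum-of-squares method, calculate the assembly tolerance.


RSS = sqrt(0.088^2 + 0.379^2 + 0.084^2)
= sqrt(0.158441)
= 0.3980

0.3980


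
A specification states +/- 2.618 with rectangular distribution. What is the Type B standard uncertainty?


u_B = half_width / sqrt(3)
u_B = 2.618 / 1.7320508
u_B = 1.5115

1.5115


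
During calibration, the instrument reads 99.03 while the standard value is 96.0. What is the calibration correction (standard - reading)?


Correction = standard - reading
= 96.0 - 99.03
= -3.0300

-3.0300


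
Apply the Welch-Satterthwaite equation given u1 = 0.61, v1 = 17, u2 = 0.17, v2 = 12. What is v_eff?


uc = sqrt(u1^2 + u2^2) = sqrt(0.61^2 + 0.17^2) = 0.63324561
v_eff = uc^4 / (u1^4/v1 + u2^4/v2)
= 0.63324561^4 / (0.61^4/17 + 0.17^4/12)
= 0.160801 / 0.0082142132
v_eff = 19.5759

19.5759


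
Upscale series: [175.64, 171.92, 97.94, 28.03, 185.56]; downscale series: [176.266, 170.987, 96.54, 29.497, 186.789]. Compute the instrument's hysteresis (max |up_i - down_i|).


|175.64 - 176.266| = 0.6260
|171.92 - 170.987| = 0.9330
|97.94 - 96.54| = 1.4000
|28.03 - 29.497| = 1.4670
|185.56 - 186.789| = 1.2290
hysteresis = max(diffs) = 1.4670

1.4670


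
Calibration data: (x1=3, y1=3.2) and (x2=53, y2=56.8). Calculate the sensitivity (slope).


slope = (y2 - y1) / (x2 - x1)
= (56.8 - 3.2) / (53 - 3)
= 53.6000 / 50
= 1.0720

1.0720


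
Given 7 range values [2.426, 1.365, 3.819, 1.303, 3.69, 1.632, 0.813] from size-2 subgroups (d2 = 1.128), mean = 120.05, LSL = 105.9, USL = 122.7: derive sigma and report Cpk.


R_bar = (2.426 + 1.365 + 3.819 + 1.303 + 3.69 + 1.632 + 0.813) / 7 = 2.1497143
sigma = R_bar / d2 = 2.1497143 / 1.128 = 1.9057751
Cp = (USL - LSL)/(6*sigma) = (122.7 - 105.9)/(6*1.9057751) = 1.4692
Cpu = (122.7 - 120.05)/(3*1.9057751) = 0.4635
Cpl = (120.05 - 105.9)/(3*1.9057751) = 2.4749
Cpk = min(Cpu, Cpl) = 0.4635

0.4635


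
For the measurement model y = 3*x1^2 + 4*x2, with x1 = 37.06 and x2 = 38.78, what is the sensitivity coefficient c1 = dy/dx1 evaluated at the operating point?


y = 3*x1^2 + 4*x2
dy/dx1 = 2*3*x1
Evaluate at x1 = 37.06: c1 = 6 * 37.06
c1 = 222.3600

222.3600


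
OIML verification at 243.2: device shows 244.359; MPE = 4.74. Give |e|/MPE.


e = indication - reference = 244.359 - 243.2 = 1.1590
|e| = 1.1590
ratio = |e| / MPE = 1.1590 / 4.74
ratio = 0.2445

0.2445


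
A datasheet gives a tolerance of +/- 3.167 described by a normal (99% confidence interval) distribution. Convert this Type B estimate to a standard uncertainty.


u_B = half_width / 2.576
u_B = 3.167 / 2.576
u_B = 1.2294

1.2294


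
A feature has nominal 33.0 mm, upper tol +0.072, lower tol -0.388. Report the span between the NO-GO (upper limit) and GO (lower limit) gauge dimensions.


GO = nominal - lower_tol (smallest hole = maximum material condition)
GO = 33.0 - 0.388 = 32.612
NO-GO = nominal + upper_tol (largest hole = least material condition)
NO-GO = 33.0 + 0.072 = 33.072
spread = NO-GO - GO = 33.072 - 32.612 = 0.4600

0.4600


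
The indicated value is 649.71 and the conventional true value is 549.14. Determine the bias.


Systematic error = measured - true
= 649.71 - 549.14
= 100.5700

100.5700


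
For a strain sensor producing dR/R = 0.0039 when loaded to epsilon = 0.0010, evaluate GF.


GF = (dR/R) / epsilon
= 0.0039 / 0.0010
= 3.9000

3.9000


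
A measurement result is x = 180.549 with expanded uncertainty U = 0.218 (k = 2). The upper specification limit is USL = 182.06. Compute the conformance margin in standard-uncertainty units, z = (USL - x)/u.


u = U / k = 0.218 / 2 = 0.109
margin = |USL - x| = |182.06 - 180.549| = 1.511
z = margin / u = 1.511 / 0.109
z = 13.8624

13.8624


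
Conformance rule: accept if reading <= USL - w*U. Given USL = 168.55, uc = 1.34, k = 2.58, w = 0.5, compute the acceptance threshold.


U = k * uc = 2.58 * 1.34 = 3.4572
guard band g = w * U = 0.5 * 3.4572 = 1.7286
AL = USL - g = 168.55 - 1.7286
AL = 166.8214

166.8214


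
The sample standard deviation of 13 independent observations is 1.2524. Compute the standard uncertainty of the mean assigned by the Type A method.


u_A = s / sqrt(n)
u_A = 1.2524 / sqrt(13)
u_A = 1.2524 / 3.6055513
u_A = 0.3474

0.3474


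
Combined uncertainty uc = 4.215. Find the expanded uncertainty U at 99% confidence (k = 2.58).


U = k * uc
U = 2.58 * 4.215
U = 10.8747

10.8747


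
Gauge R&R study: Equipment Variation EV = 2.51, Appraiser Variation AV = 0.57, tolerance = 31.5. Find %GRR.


GRR = sqrt(EV^2 + AV^2) = sqrt(2.51^2 + 0.57^2) = 2.5739075
%GRR = GRR / tol * 100 = 2.5739075 / 31.5 * 100
%GRR = 8.1711

8.1711


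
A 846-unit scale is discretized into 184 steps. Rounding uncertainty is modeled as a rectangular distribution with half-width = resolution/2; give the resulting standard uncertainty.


resolution = range / divisions
resolution = 846 / 184 = 4.5978261
u_res = resolution / (2*sqrt(3))
u_res = 4.5978261 / 3.4641016
u_res = 1.3273

1.3273


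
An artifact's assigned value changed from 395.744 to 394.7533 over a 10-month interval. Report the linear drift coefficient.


rate = (v2 - v1) / months
= (394.7533 - 395.744) / 10
= -0.9907 / 10
= -0.0991

-0.0991


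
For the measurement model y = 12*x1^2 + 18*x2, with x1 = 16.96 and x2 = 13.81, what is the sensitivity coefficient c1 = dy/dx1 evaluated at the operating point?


y = 12*x1^2 + 18*x2
dy/dx1 = 2*12*x1
Evaluate at x1 = 16.96: c1 = 24 * 16.96
c1 = 407.0400

407.0400


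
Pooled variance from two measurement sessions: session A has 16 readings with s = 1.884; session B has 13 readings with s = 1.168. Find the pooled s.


s_p = sqrt(((n1-1)*s1^2 + (n2-1)*s2^2) / (n1+n2-2))
numerator = (16-1)*1.884^2 + (13-1)*1.168^2 = 53.24184 + 16.370688 = 69.612528
denominator = 16 + 13 - 2 = 27
s_p^2 = 69.612528 / 27 = 2.5782418
s_p = sqrt(2.5782418) = 1.6057

1.6057


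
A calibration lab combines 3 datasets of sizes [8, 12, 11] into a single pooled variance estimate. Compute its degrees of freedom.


nu = sum_i (n_i - 1)
nu = ((8 - 1) + (12 - 1) + (11 - 1))
nu = 7 + 11 + 10
nu = 28

28


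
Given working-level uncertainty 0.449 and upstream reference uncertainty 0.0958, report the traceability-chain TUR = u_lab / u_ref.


TUR = u_lab / u_ref
= 0.449 / 0.0958
= 4.6868

4.6868


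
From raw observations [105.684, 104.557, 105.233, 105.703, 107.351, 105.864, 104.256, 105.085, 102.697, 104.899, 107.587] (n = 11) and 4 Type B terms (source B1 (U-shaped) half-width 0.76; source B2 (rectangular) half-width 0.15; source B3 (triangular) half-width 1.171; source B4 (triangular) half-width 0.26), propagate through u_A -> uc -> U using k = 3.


mean = (105.684 + 104.557 + 105.233 + 105.703 + 107.351 + 105.864 + 104.256 + 105.085 + 102.697 + 104.899 + 107.587) / 11 = 105.356
s = sqrt(sum((x - mean)^2)/(n-1)) = 1.3659994
u_A = s / sqrt(n) = 1.3659994 / sqrt(11) = 0.41186432
u_B1 = 0.76 / sqrt(2) = 0.53740115
u_B2 = 0.15 / sqrt(3) = 0.08660254
u_B3 = 1.171 / sqrt(6) = 0.47805875
u_B4 = 0.26 / sqrt(6) = 0.10614456
uc = sqrt(0.41186432^2 + 0.53740115^2 + 0.08660254^2 + 0.47805875^2 + 0.10614456^2) = 0.84008276
U = k * uc = 3 * 0.84008276
U = 2.5202

2.5202


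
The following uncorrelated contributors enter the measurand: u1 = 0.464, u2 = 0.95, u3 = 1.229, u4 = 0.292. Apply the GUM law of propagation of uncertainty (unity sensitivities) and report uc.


uc = sqrt(0.464^2 + 0.95^2 + 1.229^2 + 0.292^2)
uc = sqrt(2.713501)
uc = 1.6473

1.6473


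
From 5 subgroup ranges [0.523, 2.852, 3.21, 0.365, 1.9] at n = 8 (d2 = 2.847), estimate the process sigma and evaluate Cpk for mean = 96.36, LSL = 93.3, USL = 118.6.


R_bar = (0.523 + 2.852 + 3.21 + 0.365 + 1.9) / 5 = 1.77
sigma = R_bar / d2 = 1.77 / 2.847 = 0.62170706
Cp = (USL - LSL)/(6*sigma) = (118.6 - 93.3)/(6*0.62170706) = 6.7824
Cpu = (118.6 - 96.36)/(3*0.62170706) = 11.9242
Cpl = (96.36 - 93.3)/(3*0.62170706) = 1.6406
Cpk = min(Cpu, Cpl) = 1.6406

1.6406


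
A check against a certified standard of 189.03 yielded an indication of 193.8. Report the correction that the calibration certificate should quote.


Correction = standard - reading
= 189.03 - 193.8
= -4.7700

-4.7700


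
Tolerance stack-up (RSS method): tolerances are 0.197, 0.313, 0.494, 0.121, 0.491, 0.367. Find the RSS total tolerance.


RSS = sqrt(0.197^2 + 0.313^2 + 0.494^2 + 0.121^2 + 0.491^2 + 0.367^2)
= sqrt(0.771225)
= 0.8782

0.8782


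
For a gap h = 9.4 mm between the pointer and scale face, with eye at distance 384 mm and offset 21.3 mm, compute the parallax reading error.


error = h * offset / d
= 9.4 * 21.3 / 384
= 0.5214

0.5214


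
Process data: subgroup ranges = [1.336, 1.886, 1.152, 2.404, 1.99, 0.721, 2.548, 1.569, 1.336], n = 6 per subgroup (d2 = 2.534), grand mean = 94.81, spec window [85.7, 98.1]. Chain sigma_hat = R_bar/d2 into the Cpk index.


R_bar = (1.336 + 1.886 + 1.152 + 2.404 + 1.99 + 0.721 + 2.548 + 1.569 + 1.336) / 9 = 1.6602222
sigma = R_bar / d2 = 1.6602222 / 2.534 = 0.65517845
Cp = (USL - LSL)/(6*sigma) = (98.1 - 85.7)/(6*0.65517845) = 3.1544
Cpu = (98.1 - 94.81)/(3*0.65517845) = 1.6738
Cpl = (94.81 - 85.7)/(3*0.65517845) = 4.6349
Cpk = min(Cpu, Cpl) = 1.6738

1.6738


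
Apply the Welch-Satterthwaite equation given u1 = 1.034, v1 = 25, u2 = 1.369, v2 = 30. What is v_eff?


uc = sqrt(u1^2 + u2^2) = sqrt(1.034^2 + 1.369^2) = 1.7156098
v_eff = uc^4 / (u1^4/v1 + u2^4/v2)
= 1.7156098^4 / (1.034^4/25 + 1.369^4/30)
= 8.6631149 / 0.16280643
v_eff = 53.2111

53.2111


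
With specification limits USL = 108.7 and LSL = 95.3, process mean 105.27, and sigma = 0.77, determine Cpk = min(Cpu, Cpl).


Cpu = (USL - mean) / (3*sigma) = (108.7 - 105.27) / (3*0.77) = 1.4848
Cpl = (mean - LSL) / (3*sigma) = (105.27 - 95.3) / (3*0.77) = 4.3160
Cpk = min(Cpu, Cpl) = 1.4848

1.4848


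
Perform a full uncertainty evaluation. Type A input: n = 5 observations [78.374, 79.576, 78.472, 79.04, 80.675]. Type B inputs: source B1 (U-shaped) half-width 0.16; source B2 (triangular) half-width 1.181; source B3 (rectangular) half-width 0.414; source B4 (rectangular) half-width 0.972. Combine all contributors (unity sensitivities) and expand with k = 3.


mean = (78.374 + 79.576 + 78.472 + 79.04 + 80.675) / 5 = 79.2274
s = sqrt(sum((x - mean)^2)/(n-1)) = 0.94221908
u_A = s / sqrt(n) = 0.94221908 / sqrt(5) = 0.42137318
u_B1 = 0.16 / sqrt(2) = 0.11313708
u_B2 = 1.181 / sqrt(6) = 0.48214123
u_B3 = 0.414 / sqrt(3) = 0.23902301
u_B4 = 0.972 / sqrt(3) = 0.56118446
uc = sqrt(0.42137318^2 + 0.11313708^2 + 0.48214123^2 + 0.23902301^2 + 0.56118446^2) = 0.89155792
U = k * uc = 3 * 0.89155792
U = 2.6747

2.6747


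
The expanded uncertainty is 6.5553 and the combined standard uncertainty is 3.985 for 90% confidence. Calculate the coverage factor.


k = U / uc
k = 6.5553 / 3.985
k = 1.645

1.645


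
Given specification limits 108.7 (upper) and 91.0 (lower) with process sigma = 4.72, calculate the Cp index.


Cp = (USL - LSL) / (6 * sigma)
= (108.7 - 91.0) / (6 * 4.72)
= 17.7000 / 28.3200
= 0.6250

0.6250


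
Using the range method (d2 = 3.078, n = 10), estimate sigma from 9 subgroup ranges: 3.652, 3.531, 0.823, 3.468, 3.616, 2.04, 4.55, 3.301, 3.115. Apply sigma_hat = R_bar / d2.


R_bar = (3.652 + 3.531 + 0.823 + 3.468 + 3.616 + 2.04 + 4.55 + 3.301 + 3.115) / 9
R_bar = 28.096 / 9 = 3.1217778
sigma_hat = R_bar / d2 = 3.1217778 / 3.078 = 1.0142

1.0142


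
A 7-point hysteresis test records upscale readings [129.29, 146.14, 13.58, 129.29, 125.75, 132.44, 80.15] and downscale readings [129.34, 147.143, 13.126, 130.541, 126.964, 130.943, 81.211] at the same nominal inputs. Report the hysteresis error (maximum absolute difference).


|129.29 - 129.34| = 0.0500
|146.14 - 147.143| = 1.0030
|13.58 - 13.126| = 0.4540
|129.29 - 130.541| = 1.2510
|125.75 - 126.964| = 1.2140
|132.44 - 130.943| = 1.4970
|80.15 - 81.211| = 1.0610
hysteresis = max(diffs) = 1.4970

1.4970


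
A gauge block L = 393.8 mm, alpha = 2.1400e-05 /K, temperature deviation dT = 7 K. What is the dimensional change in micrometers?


dL = L * alpha * dT
= 393.8 * 2.1400e-05 * 7
= 0.0589912 mm
dL_um = 0.0589912 * 1000 = 58.9912 um

58.9912


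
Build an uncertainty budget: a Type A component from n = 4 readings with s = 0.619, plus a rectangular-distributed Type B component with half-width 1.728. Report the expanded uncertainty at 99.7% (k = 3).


u_A = s / sqrt(n) = 0.619 / sqrt(4) = 0.3095
u_B = half_width / sqrt(3) = 1.728 / sqrt(3) = 0.99766127
uc = sqrt(u_A^2 + u_B^2) = sqrt(0.3095^2 + 0.99766127^2) = 1.0445661
U = k * uc = 3 * 1.0445661
U = 3.1337

3.1337


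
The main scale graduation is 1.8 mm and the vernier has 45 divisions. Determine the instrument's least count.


LC = MSD / n_div
= 1.8 / 45
= 0.0400

0.0400


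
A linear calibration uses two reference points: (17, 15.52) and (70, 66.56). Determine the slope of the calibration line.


slope = (y2 - y1) / (x2 - x1)
= (66.56 - 15.52) / (70 - 17)
= 51.0400 / 53
= 0.9630

0.9630


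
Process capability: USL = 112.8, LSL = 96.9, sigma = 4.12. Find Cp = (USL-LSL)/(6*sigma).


Cp = (USL - LSL) / (6 * sigma)
= (112.8 - 96.9) / (6 * 4.12)
= 15.9000 / 24.7200
= 0.6432

0.6432


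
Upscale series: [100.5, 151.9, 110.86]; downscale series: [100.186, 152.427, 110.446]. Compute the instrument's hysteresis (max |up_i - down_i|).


|100.5 - 100.186| = 0.3140
|151.9 - 152.427| = 0.5270
|110.86 - 110.446| = 0.4140
hysteresis = max(diffs) = 0.5270

0.5270


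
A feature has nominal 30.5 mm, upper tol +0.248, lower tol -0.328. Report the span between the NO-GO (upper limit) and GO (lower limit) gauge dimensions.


GO = nominal - lower_tol (smallest hole = maximum material condition)
GO = 30.5 - 0.328 = 30.172
NO-GO = nominal + upper_tol (largest hole = least material condition)
NO-GO = 30.5 + 0.248 = 30.748
spread = NO-GO - GO = 30.748 - 30.172 = 0.5760

0.5760


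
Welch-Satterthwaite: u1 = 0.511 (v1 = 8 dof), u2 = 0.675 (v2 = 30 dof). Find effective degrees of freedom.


uc = sqrt(u1^2 + u2^2) = sqrt(0.511^2 + 0.675^2) = 0.84660853
v_eff = uc^4 / (u1^4/v1 + u2^4/v2)
= 0.84660853^4 / (0.511^4/8 + 0.675^4/30)
= 0.51372483 / 0.015442827
v_eff = 33.2662

33.2662


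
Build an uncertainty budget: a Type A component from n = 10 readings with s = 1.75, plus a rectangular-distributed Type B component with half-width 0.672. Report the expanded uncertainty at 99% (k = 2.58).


u_A = s / sqrt(n) = 1.75 / sqrt(10) = 0.55339859
u_B = half_width / sqrt(3) = 0.672 / sqrt(3) = 0.38797938
uc = sqrt(u_A^2 + u_B^2) = sqrt(0.55339859^2 + 0.38797938^2) = 0.67585353
U = k * uc = 2.58 * 0.67585353
U = 1.7437

1.7437


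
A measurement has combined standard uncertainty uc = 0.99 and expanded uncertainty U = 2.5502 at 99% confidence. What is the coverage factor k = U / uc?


k = U / uc
k = 2.5502 / 0.99
k = 2.576

2.576


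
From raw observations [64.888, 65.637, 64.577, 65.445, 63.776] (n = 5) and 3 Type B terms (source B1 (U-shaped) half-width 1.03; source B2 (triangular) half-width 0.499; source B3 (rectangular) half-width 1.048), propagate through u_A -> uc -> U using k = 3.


mean = (64.888 + 65.637 + 64.577 + 65.445 + 63.776) / 5 = 64.8646
s = sqrt(sum((x - mean)^2)/(n-1)) = 0.74191934
u_A = s / sqrt(n) = 0.74191934 / sqrt(5) = 0.33179642
u_B1 = 1.03 / sqrt(2) = 0.72831998
u_B2 = 0.499 / sqrt(6) = 0.2037159
u_B3 = 1.048 / sqrt(3) = 0.60506308
uc = sqrt(0.33179642^2 + 0.72831998^2 + 0.2037159^2 + 0.60506308^2) = 1.0237873
U = k * uc = 3 * 1.0237873
U = 3.0714

3.0714
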